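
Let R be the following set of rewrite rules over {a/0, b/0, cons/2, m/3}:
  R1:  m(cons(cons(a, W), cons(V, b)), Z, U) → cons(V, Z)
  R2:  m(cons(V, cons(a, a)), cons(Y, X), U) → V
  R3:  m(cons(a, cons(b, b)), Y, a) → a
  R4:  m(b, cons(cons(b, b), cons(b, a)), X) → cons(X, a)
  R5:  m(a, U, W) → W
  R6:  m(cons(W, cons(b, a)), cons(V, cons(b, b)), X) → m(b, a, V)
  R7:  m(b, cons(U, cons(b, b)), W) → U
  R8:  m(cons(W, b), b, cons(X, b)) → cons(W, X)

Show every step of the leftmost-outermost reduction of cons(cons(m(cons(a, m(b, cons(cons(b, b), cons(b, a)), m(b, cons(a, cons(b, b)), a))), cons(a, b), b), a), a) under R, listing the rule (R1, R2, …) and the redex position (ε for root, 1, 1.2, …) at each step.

1. cons(cons(m(cons(a, m(b, cons(cons(b, b), cons(b, a)), m(b, cons(a, cons(b, b)), a))), cons(a, b), b), a), a)  →  cons(cons(m(cons(a, cons(m(b, cons(a, cons(b, b)), a), a)), cons(a, b), b), a), a)   [R4 at 1.1.1.2]
2. cons(cons(m(cons(a, cons(m(b, cons(a, cons(b, b)), a), a)), cons(a, b), b), a), a)  →  cons(cons(m(cons(a, cons(a, a)), cons(a, b), b), a), a)   [R7 at 1.1.1.2.1]
3. cons(cons(m(cons(a, cons(a, a)), cons(a, b), b), a), a)  →  cons(cons(a, a), a)   [R2 at 1.1]

cons(cons(a, a), a)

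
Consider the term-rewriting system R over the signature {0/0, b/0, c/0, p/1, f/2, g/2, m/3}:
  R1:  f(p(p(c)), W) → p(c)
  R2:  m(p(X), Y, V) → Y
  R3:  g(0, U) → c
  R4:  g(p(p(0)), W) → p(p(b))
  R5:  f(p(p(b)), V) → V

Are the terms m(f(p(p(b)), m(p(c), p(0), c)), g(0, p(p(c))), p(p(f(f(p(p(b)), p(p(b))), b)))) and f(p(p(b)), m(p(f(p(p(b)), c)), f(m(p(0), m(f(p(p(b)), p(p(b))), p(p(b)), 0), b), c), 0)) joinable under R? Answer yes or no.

yes — NF(t₁) = c, NF(t₂) = c

Reduce t₁ = m(f(p(p(b)), m(p(c), p(0), c)), g(0, p(p(c))), p(p(f(f(p(p(b)), p(p(b))), b)))):
1. m(f(p(p(b)), m(p(c), p(0), c)), g(0, p(p(c))), p(p(f(f(p(p(b)), p(p(b))), b))))  →  m(m(p(c), p(0), c), g(0, p(p(c))), p(p(f(f(p(p(b)), p(p(b))), b))))   [R5 at 1]
2. m(m(p(c), p(0), c), g(0, p(p(c))), p(p(f(f(p(p(b)), p(p(b))), b))))  →  m(p(0), g(0, p(p(c))), p(p(f(f(p(p(b)), p(p(b))), b))))   [R2 at 1]
3. m(p(0), g(0, p(p(c))), p(p(f(f(p(p(b)), p(p(b))), b))))  →  g(0, p(p(c)))   [R2 at ε]
4. g(0, p(p(c)))  →  c   [R3 at ε]

Reduce t₂ = f(p(p(b)), m(p(f(p(p(b)), c)), f(m(p(0), m(f(p(p(b)), p(p(b))), p(p(b)), 0), b), c), 0)):
1. f(p(p(b)), m(p(f(p(p(b)), c)), f(m(p(0), m(f(p(p(b)), p(p(b))), p(p(b)), 0), b), c), 0))  →  m(p(f(p(p(b)), c)), f(m(p(0), m(f(p(p(b)), p(p(b))), p(p(b)), 0), b), c), 0)   [R5 at ε]
2. m(p(f(p(p(b)), c)), f(m(p(0), m(f(p(p(b)), p(p(b))), p(p(b)), 0), b), c), 0)  →  f(m(p(0), m(f(p(p(b)), p(p(b))), p(p(b)), 0), b), c)   [R2 at ε]
3. f(m(p(0), m(f(p(p(b)), p(p(b))), p(p(b)), 0), b), c)  →  f(m(f(p(p(b)), p(p(b))), p(p(b)), 0), c)   [R2 at 1]
4. f(m(f(p(p(b)), p(p(b))), p(p(b)), 0), c)  →  f(m(p(p(b)), p(p(b)), 0), c)   [R5 at 1.1]
5. f(m(p(p(b)), p(p(b)), 0), c)  →  f(p(p(b)), c)   [R2 at 1]
6. f(p(p(b)), c)  →  c   [R5 at ε]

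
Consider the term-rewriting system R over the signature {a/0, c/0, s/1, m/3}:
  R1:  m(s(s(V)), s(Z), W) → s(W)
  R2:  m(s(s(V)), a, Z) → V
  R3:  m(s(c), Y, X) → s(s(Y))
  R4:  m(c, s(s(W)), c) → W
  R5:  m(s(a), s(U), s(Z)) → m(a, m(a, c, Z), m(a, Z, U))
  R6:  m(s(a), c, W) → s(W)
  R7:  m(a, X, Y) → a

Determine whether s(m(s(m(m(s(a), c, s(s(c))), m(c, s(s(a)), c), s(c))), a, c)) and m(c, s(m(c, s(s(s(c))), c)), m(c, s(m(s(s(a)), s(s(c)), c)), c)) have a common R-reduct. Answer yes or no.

no — NF(t₁) = s(c), NF(t₂) = c

Reduce t₁ = s(m(s(m(m(s(a), c, s(s(c))), m(c, s(s(a)), c), s(c))), a, c)):
1. s(m(s(m(m(s(a), c, s(s(c))), m(c, s(s(a)), c), s(c))), a, c))  →  s(m(s(m(s(s(s(c))), m(c, s(s(a)), c), s(c))), a, c))   [R6 at 1.1.1.1]
2. s(m(s(m(s(s(s(c))), m(c, s(s(a)), c), s(c))), a, c))  →  s(m(s(m(s(s(s(c))), a, s(c))), a, c))   [R4 at 1.1.1.2]
3. s(m(s(m(s(s(s(c))), a, s(c))), a, c))  →  s(m(s(s(c)), a, c))   [R2 at 1.1.1]
4. s(m(s(s(c)), a, c))  →  s(c)   [R2 at 1]

Reduce t₂ = m(c, s(m(c, s(s(s(c))), c)), m(c, s(m(s(s(a)), s(s(c)), c)), c)):
1. m(c, s(m(c, s(s(s(c))), c)), m(c, s(m(s(s(a)), s(s(c)), c)), c))  →  m(c, s(s(c)), m(c, s(m(s(s(a)), s(s(c)), c)), c))   [R4 at 2.1]
2. m(c, s(s(c)), m(c, s(m(s(s(a)), s(s(c)), c)), c))  →  m(c, s(s(c)), m(c, s(s(c)), c))   [R1 at 3.2.1]
3. m(c, s(s(c)), m(c, s(s(c)), c))  →  m(c, s(s(c)), c)   [R4 at 3]
4. m(c, s(s(c)), c)  →  c   [R4 at ε]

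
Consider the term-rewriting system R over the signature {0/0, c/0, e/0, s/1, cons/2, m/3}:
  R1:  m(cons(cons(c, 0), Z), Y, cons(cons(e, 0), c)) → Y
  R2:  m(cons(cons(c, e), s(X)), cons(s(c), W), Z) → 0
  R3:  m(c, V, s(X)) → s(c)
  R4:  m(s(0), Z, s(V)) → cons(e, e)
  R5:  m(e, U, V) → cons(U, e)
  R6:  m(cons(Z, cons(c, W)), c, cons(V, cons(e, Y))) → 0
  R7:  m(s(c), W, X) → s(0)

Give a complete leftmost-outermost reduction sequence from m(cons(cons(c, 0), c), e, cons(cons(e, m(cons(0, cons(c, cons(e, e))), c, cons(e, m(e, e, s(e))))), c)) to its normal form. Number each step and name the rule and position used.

e

1. m(cons(cons(c, 0), c), e, cons(cons(e, m(cons(0, cons(c, cons(e, e))), c, cons(e, m(e, e, s(e))))), c))  →  m(cons(cons(c, 0), c), e, cons(cons(e, m(cons(0, cons(c, cons(e, e))), c, cons(e, cons(e, e)))), c))   [R5 at 3.1.2.3.2]
2. m(cons(cons(c, 0), c), e, cons(cons(e, m(cons(0, cons(c, cons(e, e))), c, cons(e, cons(e, e)))), c))  →  m(cons(cons(c, 0), c), e, cons(cons(e, 0), c))   [R6 at 3.1.2]
3. m(cons(cons(c, 0), c), e, cons(cons(e, 0), c))  →  e   [R1 at ε]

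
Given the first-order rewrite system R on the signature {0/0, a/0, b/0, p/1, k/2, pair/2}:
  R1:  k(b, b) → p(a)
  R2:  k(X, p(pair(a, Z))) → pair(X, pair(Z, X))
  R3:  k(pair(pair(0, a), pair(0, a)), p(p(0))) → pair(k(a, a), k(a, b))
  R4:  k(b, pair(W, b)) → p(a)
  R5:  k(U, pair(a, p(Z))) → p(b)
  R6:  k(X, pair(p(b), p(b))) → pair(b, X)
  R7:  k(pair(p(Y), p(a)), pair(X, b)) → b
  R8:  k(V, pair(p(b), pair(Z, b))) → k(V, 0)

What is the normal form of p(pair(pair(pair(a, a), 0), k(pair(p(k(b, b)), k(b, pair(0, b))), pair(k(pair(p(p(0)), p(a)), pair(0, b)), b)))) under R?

1. p(pair(pair(pair(a, a), 0), k(pair(p(k(b, b)), k(b, pair(0, b))), pair(k(pair(p(p(0)), p(a)), pair(0, b)), b))))  →  p(pair(pair(pair(a, a), 0), k(pair(p(p(a)), k(b, pair(0, b))), pair(k(pair(p(p(0)), p(a)), pair(0, b)), b))))   [R1 at 1.2.1.1.1]
2. p(pair(pair(pair(a, a), 0), k(pair(p(p(a)), k(b, pair(0, b))), pair(k(pair(p(p(0)), p(a)), pair(0, b)), b))))  →  p(pair(pair(pair(a, a), 0), k(pair(p(p(a)), p(a)), pair(k(pair(p(p(0)), p(a)), pair(0, b)), b))))   [R4 at 1.2.1.2]
3. p(pair(pair(pair(a, a), 0), k(pair(p(p(a)), p(a)), pair(k(pair(p(p(0)), p(a)), pair(0, b)), b))))  →  p(pair(pair(pair(a, a), 0), b))   [R7 at 1.2]

p(pair(pair(pair(a, a), 0), b))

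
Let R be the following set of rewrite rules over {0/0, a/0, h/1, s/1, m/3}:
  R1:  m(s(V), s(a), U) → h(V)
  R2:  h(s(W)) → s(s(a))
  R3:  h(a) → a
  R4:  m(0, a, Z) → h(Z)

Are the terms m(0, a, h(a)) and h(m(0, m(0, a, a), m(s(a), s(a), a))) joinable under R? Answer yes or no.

Reduce t₁ = m(0, a, h(a)):
1. m(0, a, h(a))  →  h(h(a))   [R4 at ε]
2. h(h(a))  →  h(a)   [R3 at 1]
3. h(a)  →  a   [R3 at ε]

Reduce t₂ = h(m(0, m(0, a, a), m(s(a), s(a), a))):
1. h(m(0, m(0, a, a), m(s(a), s(a), a)))  →  h(m(0, h(a), m(s(a), s(a), a)))   [R4 at 1.2]
2. h(m(0, h(a), m(s(a), s(a), a)))  →  h(m(0, a, m(s(a), s(a), a)))   [R3 at 1.2]
3. h(m(0, a, m(s(a), s(a), a)))  →  h(h(m(s(a), s(a), a)))   [R4 at 1]
4. h(h(m(s(a), s(a), a)))  →  h(h(h(a)))   [R1 at 1.1]
5. h(h(h(a)))  →  h(h(a))   [R3 at 1.1]
6. h(h(a))  →  h(a)   [R3 at 1]
7. h(a)  →  a   [R3 at ε]

yes — NF(t₁) = a, NF(t₂) = a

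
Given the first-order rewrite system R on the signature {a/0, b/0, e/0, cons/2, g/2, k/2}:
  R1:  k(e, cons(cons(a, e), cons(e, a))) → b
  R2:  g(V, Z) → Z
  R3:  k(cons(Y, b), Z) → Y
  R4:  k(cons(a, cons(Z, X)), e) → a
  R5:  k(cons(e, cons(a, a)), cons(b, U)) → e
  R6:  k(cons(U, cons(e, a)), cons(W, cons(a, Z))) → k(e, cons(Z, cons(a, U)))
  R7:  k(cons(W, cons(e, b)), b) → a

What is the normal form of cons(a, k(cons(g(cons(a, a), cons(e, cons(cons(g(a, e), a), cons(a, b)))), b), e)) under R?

1. cons(a, k(cons(g(cons(a, a), cons(e, cons(cons(g(a, e), a), cons(a, b)))), b), e))  →  cons(a, g(cons(a, a), cons(e, cons(cons(g(a, e), a), cons(a, b)))))   [R3 at 2]
2. cons(a, g(cons(a, a), cons(e, cons(cons(g(a, e), a), cons(a, b)))))  →  cons(a, cons(e, cons(cons(g(a, e), a), cons(a, b))))   [R2 at 2]
3. cons(a, cons(e, cons(cons(g(a, e), a), cons(a, b))))  →  cons(a, cons(e, cons(cons(e, a), cons(a, b))))   [R2 at 2.2.1.1]

cons(a, cons(e, cons(cons(e, a), cons(a, b))))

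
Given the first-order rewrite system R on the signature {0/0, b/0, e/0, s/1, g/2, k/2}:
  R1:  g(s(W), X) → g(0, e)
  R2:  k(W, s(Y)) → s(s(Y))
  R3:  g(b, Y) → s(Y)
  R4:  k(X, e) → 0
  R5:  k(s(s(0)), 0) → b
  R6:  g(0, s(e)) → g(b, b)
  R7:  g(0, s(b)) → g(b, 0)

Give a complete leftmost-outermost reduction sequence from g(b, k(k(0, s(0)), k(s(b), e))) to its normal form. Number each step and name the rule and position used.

s(b)

1. g(b, k(k(0, s(0)), k(s(b), e)))  →  s(k(k(0, s(0)), k(s(b), e)))   [R3 at ε]
2. s(k(k(0, s(0)), k(s(b), e)))  →  s(k(s(s(0)), k(s(b), e)))   [R2 at 1.1]
3. s(k(s(s(0)), k(s(b), e)))  →  s(k(s(s(0)), 0))   [R4 at 1.2]
4. s(k(s(s(0)), 0))  →  s(b)   [R5 at 1]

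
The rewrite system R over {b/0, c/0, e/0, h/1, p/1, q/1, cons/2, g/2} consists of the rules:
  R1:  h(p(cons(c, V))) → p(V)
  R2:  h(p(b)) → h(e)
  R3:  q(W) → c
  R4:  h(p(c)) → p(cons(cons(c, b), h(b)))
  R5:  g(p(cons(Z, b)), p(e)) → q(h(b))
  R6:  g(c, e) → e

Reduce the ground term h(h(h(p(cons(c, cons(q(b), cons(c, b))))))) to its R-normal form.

p(b)

1. h(h(h(p(cons(c, cons(q(b), cons(c, b)))))))  →  h(h(p(cons(q(b), cons(c, b)))))   [R1 at 1.1]
2. h(h(p(cons(q(b), cons(c, b)))))  →  h(h(p(cons(c, cons(c, b)))))   [R3 at 1.1.1.1]
3. h(h(p(cons(c, cons(c, b)))))  →  h(p(cons(c, b)))   [R1 at 1]
4. h(p(cons(c, b)))  →  p(b)   [R1 at ε]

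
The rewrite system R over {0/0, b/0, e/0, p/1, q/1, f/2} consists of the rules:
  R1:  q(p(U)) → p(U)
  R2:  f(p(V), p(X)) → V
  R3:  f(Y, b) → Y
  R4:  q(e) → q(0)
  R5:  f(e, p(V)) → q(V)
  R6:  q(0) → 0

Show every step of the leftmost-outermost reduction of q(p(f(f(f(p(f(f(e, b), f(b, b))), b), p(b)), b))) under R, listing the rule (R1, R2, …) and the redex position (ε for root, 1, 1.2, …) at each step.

p(e)

1. q(p(f(f(f(p(f(f(e, b), f(b, b))), b), p(b)), b)))  →  p(f(f(f(p(f(f(e, b), f(b, b))), b), p(b)), b))   [R1 at ε]
2. p(f(f(f(p(f(f(e, b), f(b, b))), b), p(b)), b))  →  p(f(f(p(f(f(e, b), f(b, b))), b), p(b)))   [R3 at 1]
3. p(f(f(p(f(f(e, b), f(b, b))), b), p(b)))  →  p(f(p(f(f(e, b), f(b, b))), p(b)))   [R3 at 1.1]
4. p(f(p(f(f(e, b), f(b, b))), p(b)))  →  p(f(f(e, b), f(b, b)))   [R2 at 1]
5. p(f(f(e, b), f(b, b)))  →  p(f(e, f(b, b)))   [R3 at 1.1]
6. p(f(e, f(b, b)))  →  p(f(e, b))   [R3 at 1.2]
7. p(f(e, b))  →  p(e)   [R3 at 1]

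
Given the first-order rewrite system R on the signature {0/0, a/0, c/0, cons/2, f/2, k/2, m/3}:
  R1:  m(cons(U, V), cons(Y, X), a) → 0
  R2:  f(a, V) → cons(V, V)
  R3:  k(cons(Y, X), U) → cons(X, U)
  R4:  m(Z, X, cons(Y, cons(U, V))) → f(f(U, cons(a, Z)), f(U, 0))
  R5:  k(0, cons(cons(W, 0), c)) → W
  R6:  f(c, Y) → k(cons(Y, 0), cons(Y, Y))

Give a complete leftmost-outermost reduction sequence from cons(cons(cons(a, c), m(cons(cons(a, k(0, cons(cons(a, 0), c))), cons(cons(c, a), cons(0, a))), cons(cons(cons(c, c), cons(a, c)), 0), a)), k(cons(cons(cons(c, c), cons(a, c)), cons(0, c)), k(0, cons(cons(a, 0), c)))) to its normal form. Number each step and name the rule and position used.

cons(cons(cons(a, c), 0), cons(cons(0, c), a))

1. cons(cons(cons(a, c), m(cons(cons(a, k(0, cons(cons(a, 0), c))), cons(cons(c, a), cons(0, a))), cons(cons(cons(c, c), cons(a, c)), 0), a)), k(cons(cons(cons(c, c), cons(a, c)), cons(0, c)), k(0, cons(cons(a, 0), c))))  →  cons(cons(cons(a, c), 0), k(cons(cons(cons(c, c), cons(a, c)), cons(0, c)), k(0, cons(cons(a, 0), c))))   [R1 at 1.2]
2. cons(cons(cons(a, c), 0), k(cons(cons(cons(c, c), cons(a, c)), cons(0, c)), k(0, cons(cons(a, 0), c))))  →  cons(cons(cons(a, c), 0), cons(cons(0, c), k(0, cons(cons(a, 0), c))))   [R3 at 2]
3. cons(cons(cons(a, c), 0), cons(cons(0, c), k(0, cons(cons(a, 0), c))))  →  cons(cons(cons(a, c), 0), cons(cons(0, c), a))   [R5 at 2.2]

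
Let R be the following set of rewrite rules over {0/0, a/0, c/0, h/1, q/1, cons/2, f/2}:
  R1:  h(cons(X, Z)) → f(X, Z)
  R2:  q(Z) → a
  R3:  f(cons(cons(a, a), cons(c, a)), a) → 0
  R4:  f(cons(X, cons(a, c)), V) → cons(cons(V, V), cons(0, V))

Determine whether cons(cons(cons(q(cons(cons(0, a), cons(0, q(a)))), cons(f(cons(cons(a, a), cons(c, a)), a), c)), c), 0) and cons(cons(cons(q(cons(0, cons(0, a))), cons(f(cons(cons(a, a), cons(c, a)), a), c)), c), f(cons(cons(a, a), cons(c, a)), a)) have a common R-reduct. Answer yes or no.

Reduce t₁ = cons(cons(cons(q(cons(cons(0, a), cons(0, q(a)))), cons(f(cons(cons(a, a), cons(c, a)), a), c)), c), 0):
1. cons(cons(cons(q(cons(cons(0, a), cons(0, q(a)))), cons(f(cons(cons(a, a), cons(c, a)), a), c)), c), 0)  →  cons(cons(cons(a, cons(f(cons(cons(a, a), cons(c, a)), a), c)), c), 0)   [R2 at 1.1.1]
2. cons(cons(cons(a, cons(f(cons(cons(a, a), cons(c, a)), a), c)), c), 0)  →  cons(cons(cons(a, cons(0, c)), c), 0)   [R3 at 1.1.2.1]

Reduce t₂ = cons(cons(cons(q(cons(0, cons(0, a))), cons(f(cons(cons(a, a), cons(c, a)), a), c)), c), f(cons(cons(a, a), cons(c, a)), a)):
1. cons(cons(cons(q(cons(0, cons(0, a))), cons(f(cons(cons(a, a), cons(c, a)), a), c)), c), f(cons(cons(a, a), cons(c, a)), a))  →  cons(cons(cons(a, cons(f(cons(cons(a, a), cons(c, a)), a), c)), c), f(cons(cons(a, a), cons(c, a)), a))   [R2 at 1.1.1]
2. cons(cons(cons(a, cons(f(cons(cons(a, a), cons(c, a)), a), c)), c), f(cons(cons(a, a), cons(c, a)), a))  →  cons(cons(cons(a, cons(0, c)), c), f(cons(cons(a, a), cons(c, a)), a))   [R3 at 1.1.2.1]
3. cons(cons(cons(a, cons(0, c)), c), f(cons(cons(a, a), cons(c, a)), a))  →  cons(cons(cons(a, cons(0, c)), c), 0)   [R3 at 2]

yes — NF(t₁) = cons(cons(cons(a, cons(0, c)), c), 0), NF(t₂) = cons(cons(cons(a, cons(0, c)), c), 0)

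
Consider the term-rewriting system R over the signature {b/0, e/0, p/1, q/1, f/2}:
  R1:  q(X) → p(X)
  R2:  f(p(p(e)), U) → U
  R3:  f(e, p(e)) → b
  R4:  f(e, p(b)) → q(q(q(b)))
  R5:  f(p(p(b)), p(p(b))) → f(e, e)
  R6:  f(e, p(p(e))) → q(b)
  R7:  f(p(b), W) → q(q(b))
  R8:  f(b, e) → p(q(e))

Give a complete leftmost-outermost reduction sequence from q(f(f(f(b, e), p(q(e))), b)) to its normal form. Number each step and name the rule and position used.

p(b)

1. q(f(f(f(b, e), p(q(e))), b))  →  p(f(f(f(b, e), p(q(e))), b))   [R1 at ε]
2. p(f(f(f(b, e), p(q(e))), b))  →  p(f(f(p(q(e)), p(q(e))), b))   [R8 at 1.1.1]
3. p(f(f(p(q(e)), p(q(e))), b))  →  p(f(f(p(p(e)), p(q(e))), b))   [R1 at 1.1.1.1]
4. p(f(f(p(p(e)), p(q(e))), b))  →  p(f(p(q(e)), b))   [R2 at 1.1]
5. p(f(p(q(e)), b))  →  p(f(p(p(e)), b))   [R1 at 1.1.1]
6. p(f(p(p(e)), b))  →  p(b)   [R2 at 1]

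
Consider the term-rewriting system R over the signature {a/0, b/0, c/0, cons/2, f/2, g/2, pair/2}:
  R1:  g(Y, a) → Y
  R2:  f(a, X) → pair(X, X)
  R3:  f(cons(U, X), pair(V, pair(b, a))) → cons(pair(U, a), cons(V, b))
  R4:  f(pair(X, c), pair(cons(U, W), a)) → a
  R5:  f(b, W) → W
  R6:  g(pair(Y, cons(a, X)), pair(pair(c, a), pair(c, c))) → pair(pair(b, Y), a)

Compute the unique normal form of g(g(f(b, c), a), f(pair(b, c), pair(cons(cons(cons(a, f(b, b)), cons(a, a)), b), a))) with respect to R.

1. g(g(f(b, c), a), f(pair(b, c), pair(cons(cons(cons(a, f(b, b)), cons(a, a)), b), a)))  →  g(f(b, c), f(pair(b, c), pair(cons(cons(cons(a, f(b, b)), cons(a, a)), b), a)))   [R1 at 1]
2. g(f(b, c), f(pair(b, c), pair(cons(cons(cons(a, f(b, b)), cons(a, a)), b), a)))  →  g(c, f(pair(b, c), pair(cons(cons(cons(a, f(b, b)), cons(a, a)), b), a)))   [R5 at 1]
3. g(c, f(pair(b, c), pair(cons(cons(cons(a, f(b, b)), cons(a, a)), b), a)))  →  g(c, a)   [R4 at 2]
4. g(c, a)  →  c   [R1 at ε]

c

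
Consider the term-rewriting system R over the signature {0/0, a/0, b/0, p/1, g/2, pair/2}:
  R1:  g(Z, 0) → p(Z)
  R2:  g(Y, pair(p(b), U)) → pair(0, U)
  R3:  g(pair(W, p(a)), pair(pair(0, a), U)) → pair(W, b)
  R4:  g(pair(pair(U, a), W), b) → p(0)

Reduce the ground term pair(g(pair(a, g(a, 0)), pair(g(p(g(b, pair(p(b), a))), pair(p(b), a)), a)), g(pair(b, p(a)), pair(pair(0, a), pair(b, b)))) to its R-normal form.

1. pair(g(pair(a, g(a, 0)), pair(g(p(g(b, pair(p(b), a))), pair(p(b), a)), a)), g(pair(b, p(a)), pair(pair(0, a), pair(b, b))))  →  pair(g(pair(a, p(a)), pair(g(p(g(b, pair(p(b), a))), pair(p(b), a)), a)), g(pair(b, p(a)), pair(pair(0, a), pair(b, b))))   [R1 at 1.1.2]
2. pair(g(pair(a, p(a)), pair(g(p(g(b, pair(p(b), a))), pair(p(b), a)), a)), g(pair(b, p(a)), pair(pair(0, a), pair(b, b))))  →  pair(g(pair(a, p(a)), pair(pair(0, a), a)), g(pair(b, p(a)), pair(pair(0, a), pair(b, b))))   [R2 at 1.2.1]
3. pair(g(pair(a, p(a)), pair(pair(0, a), a)), g(pair(b, p(a)), pair(pair(0, a), pair(b, b))))  →  pair(pair(a, b), g(pair(b, p(a)), pair(pair(0, a), pair(b, b))))   [R3 at 1]
4. pair(pair(a, b), g(pair(b, p(a)), pair(pair(0, a), pair(b, b))))  →  pair(pair(a, b), pair(b, b))   [R3 at 2]

pair(pair(a, b), pair(b, b))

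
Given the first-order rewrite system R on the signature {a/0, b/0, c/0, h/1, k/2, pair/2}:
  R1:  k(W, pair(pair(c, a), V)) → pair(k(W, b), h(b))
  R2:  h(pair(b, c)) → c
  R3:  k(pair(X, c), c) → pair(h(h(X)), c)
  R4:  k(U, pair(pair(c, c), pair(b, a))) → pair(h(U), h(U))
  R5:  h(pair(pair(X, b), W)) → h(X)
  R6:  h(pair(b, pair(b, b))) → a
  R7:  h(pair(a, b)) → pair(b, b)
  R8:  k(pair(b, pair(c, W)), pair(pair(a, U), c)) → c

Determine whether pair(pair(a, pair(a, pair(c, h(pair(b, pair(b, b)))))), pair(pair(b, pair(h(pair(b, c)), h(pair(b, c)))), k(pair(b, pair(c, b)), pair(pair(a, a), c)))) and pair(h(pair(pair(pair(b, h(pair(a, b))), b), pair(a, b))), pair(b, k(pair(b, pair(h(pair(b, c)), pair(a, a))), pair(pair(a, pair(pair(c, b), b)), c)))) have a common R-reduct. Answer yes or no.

no — NF(t₁) = pair(pair(a, pair(a, pair(c, a))), pair(pair(b, pair(c, c)), c)), NF(t₂) = pair(a, pair(b, c))

Reduce t₁ = pair(pair(a, pair(a, pair(c, h(pair(b, pair(b, b)))))), pair(pair(b, pair(h(pair(b, c)), h(pair(b, c)))), k(pair(b, pair(c, b)), pair(pair(a, a), c)))):
1. pair(pair(a, pair(a, pair(c, h(pair(b, pair(b, b)))))), pair(pair(b, pair(h(pair(b, c)), h(pair(b, c)))), k(pair(b, pair(c, b)), pair(pair(a, a), c))))  →  pair(pair(a, pair(a, pair(c, a))), pair(pair(b, pair(h(pair(b, c)), h(pair(b, c)))), k(pair(b, pair(c, b)), pair(pair(a, a), c))))   [R6 at 1.2.2.2]
2. pair(pair(a, pair(a, pair(c, a))), pair(pair(b, pair(h(pair(b, c)), h(pair(b, c)))), k(pair(b, pair(c, b)), pair(pair(a, a), c))))  →  pair(pair(a, pair(a, pair(c, a))), pair(pair(b, pair(c, h(pair(b, c)))), k(pair(b, pair(c, b)), pair(pair(a, a), c))))   [R2 at 2.1.2.1]
3. pair(pair(a, pair(a, pair(c, a))), pair(pair(b, pair(c, h(pair(b, c)))), k(pair(b, pair(c, b)), pair(pair(a, a), c))))  →  pair(pair(a, pair(a, pair(c, a))), pair(pair(b, pair(c, c)), k(pair(b, pair(c, b)), pair(pair(a, a), c))))   [R2 at 2.1.2.2]
4. pair(pair(a, pair(a, pair(c, a))), pair(pair(b, pair(c, c)), k(pair(b, pair(c, b)), pair(pair(a, a), c))))  →  pair(pair(a, pair(a, pair(c, a))), pair(pair(b, pair(c, c)), c))   [R8 at 2.2]

Reduce t₂ = pair(h(pair(pair(pair(b, h(pair(a, b))), b), pair(a, b))), pair(b, k(pair(b, pair(h(pair(b, c)), pair(a, a))), pair(pair(a, pair(pair(c, b), b)), c)))):
1. pair(h(pair(pair(pair(b, h(pair(a, b))), b), pair(a, b))), pair(b, k(pair(b, pair(h(pair(b, c)), pair(a, a))), pair(pair(a, pair(pair(c, b), b)), c))))  →  pair(h(pair(b, h(pair(a, b)))), pair(b, k(pair(b, pair(h(pair(b, c)), pair(a, a))), pair(pair(a, pair(pair(c, b), b)), c))))   [R5 at 1]
2. pair(h(pair(b, h(pair(a, b)))), pair(b, k(pair(b, pair(h(pair(b, c)), pair(a, a))), pair(pair(a, pair(pair(c, b), b)), c))))  →  pair(h(pair(b, pair(b, b))), pair(b, k(pair(b, pair(h(pair(b, c)), pair(a, a))), pair(pair(a, pair(pair(c, b), b)), c))))   [R7 at 1.1.2]
3. pair(h(pair(b, pair(b, b))), pair(b, k(pair(b, pair(h(pair(b, c)), pair(a, a))), pair(pair(a, pair(pair(c, b), b)), c))))  →  pair(a, pair(b, k(pair(b, pair(h(pair(b, c)), pair(a, a))), pair(pair(a, pair(pair(c, b), b)), c))))   [R6 at 1]
4. pair(a, pair(b, k(pair(b, pair(h(pair(b, c)), pair(a, a))), pair(pair(a, pair(pair(c, b), b)), c))))  →  pair(a, pair(b, k(pair(b, pair(c, pair(a, a))), pair(pair(a, pair(pair(c, b), b)), c))))   [R2 at 2.2.1.2.1]
5. pair(a, pair(b, k(pair(b, pair(c, pair(a, a))), pair(pair(a, pair(pair(c, b), b)), c))))  →  pair(a, pair(b, c))   [R8 at 2.2]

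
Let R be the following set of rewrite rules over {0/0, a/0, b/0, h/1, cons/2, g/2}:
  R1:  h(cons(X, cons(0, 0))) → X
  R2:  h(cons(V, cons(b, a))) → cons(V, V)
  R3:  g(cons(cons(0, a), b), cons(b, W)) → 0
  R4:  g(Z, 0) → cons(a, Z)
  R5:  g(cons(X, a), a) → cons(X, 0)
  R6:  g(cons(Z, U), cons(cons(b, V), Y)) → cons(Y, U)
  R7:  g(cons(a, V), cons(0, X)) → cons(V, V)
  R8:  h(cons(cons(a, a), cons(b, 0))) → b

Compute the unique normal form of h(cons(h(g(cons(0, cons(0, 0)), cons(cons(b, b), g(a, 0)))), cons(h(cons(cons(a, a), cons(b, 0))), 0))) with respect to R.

b

1. h(cons(h(g(cons(0, cons(0, 0)), cons(cons(b, b), g(a, 0)))), cons(h(cons(cons(a, a), cons(b, 0))), 0)))  →  h(cons(h(cons(g(a, 0), cons(0, 0))), cons(h(cons(cons(a, a), cons(b, 0))), 0)))   [R6 at 1.1.1]
2. h(cons(h(cons(g(a, 0), cons(0, 0))), cons(h(cons(cons(a, a), cons(b, 0))), 0)))  →  h(cons(g(a, 0), cons(h(cons(cons(a, a), cons(b, 0))), 0)))   [R1 at 1.1]
3. h(cons(g(a, 0), cons(h(cons(cons(a, a), cons(b, 0))), 0)))  →  h(cons(cons(a, a), cons(h(cons(cons(a, a), cons(b, 0))), 0)))   [R4 at 1.1]
4. h(cons(cons(a, a), cons(h(cons(cons(a, a), cons(b, 0))), 0)))  →  h(cons(cons(a, a), cons(b, 0)))   [R8 at 1.2.1]
5. h(cons(cons(a, a), cons(b, 0)))  →  b   [R8 at ε]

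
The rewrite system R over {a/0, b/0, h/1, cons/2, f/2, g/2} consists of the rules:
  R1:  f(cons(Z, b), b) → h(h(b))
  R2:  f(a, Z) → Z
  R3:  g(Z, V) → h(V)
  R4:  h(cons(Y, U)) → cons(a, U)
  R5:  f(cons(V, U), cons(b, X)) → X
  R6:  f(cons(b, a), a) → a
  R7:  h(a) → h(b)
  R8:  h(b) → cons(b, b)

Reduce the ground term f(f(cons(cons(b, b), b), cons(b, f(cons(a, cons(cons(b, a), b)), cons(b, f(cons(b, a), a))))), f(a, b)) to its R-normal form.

b

1. f(f(cons(cons(b, b), b), cons(b, f(cons(a, cons(cons(b, a), b)), cons(b, f(cons(b, a), a))))), f(a, b))  →  f(f(cons(a, cons(cons(b, a), b)), cons(b, f(cons(b, a), a))), f(a, b))   [R5 at 1]
2. f(f(cons(a, cons(cons(b, a), b)), cons(b, f(cons(b, a), a))), f(a, b))  →  f(f(cons(b, a), a), f(a, b))   [R5 at 1]
3. f(f(cons(b, a), a), f(a, b))  →  f(a, f(a, b))   [R6 at 1]
4. f(a, f(a, b))  →  f(a, b)   [R2 at ε]
5. f(a, b)  →  b   [R2 at ε]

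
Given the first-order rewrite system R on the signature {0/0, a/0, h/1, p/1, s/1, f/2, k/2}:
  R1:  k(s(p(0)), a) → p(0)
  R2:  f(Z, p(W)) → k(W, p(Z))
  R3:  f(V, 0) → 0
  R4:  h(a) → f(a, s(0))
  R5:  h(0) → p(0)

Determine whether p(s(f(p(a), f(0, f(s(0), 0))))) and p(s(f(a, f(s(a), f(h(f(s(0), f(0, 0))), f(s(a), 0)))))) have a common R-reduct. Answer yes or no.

Reduce t₁ = p(s(f(p(a), f(0, f(s(0), 0))))):
1. p(s(f(p(a), f(0, f(s(0), 0)))))  →  p(s(f(p(a), f(0, 0))))   [R3 at 1.1.2.2]
2. p(s(f(p(a), f(0, 0))))  →  p(s(f(p(a), 0)))   [R3 at 1.1.2]
3. p(s(f(p(a), 0)))  →  p(s(0))   [R3 at 1.1]

Reduce t₂ = p(s(f(a, f(s(a), f(h(f(s(0), f(0, 0))), f(s(a), 0)))))):
1. p(s(f(a, f(s(a), f(h(f(s(0), f(0, 0))), f(s(a), 0))))))  →  p(s(f(a, f(s(a), f(h(f(s(0), 0)), f(s(a), 0))))))   [R3 at 1.1.2.2.1.1.2]
2. p(s(f(a, f(s(a), f(h(f(s(0), 0)), f(s(a), 0))))))  →  p(s(f(a, f(s(a), f(h(0), f(s(a), 0))))))   [R3 at 1.1.2.2.1.1]
3. p(s(f(a, f(s(a), f(h(0), f(s(a), 0))))))  →  p(s(f(a, f(s(a), f(p(0), f(s(a), 0))))))   [R5 at 1.1.2.2.1]
4. p(s(f(a, f(s(a), f(p(0), f(s(a), 0))))))  →  p(s(f(a, f(s(a), f(p(0), 0)))))   [R3 at 1.1.2.2.2]
5. p(s(f(a, f(s(a), f(p(0), 0)))))  →  p(s(f(a, f(s(a), 0))))   [R3 at 1.1.2.2]
6. p(s(f(a, f(s(a), 0))))  →  p(s(f(a, 0)))   [R3 at 1.1.2]
7. p(s(f(a, 0)))  →  p(s(0))   [R3 at 1.1]

yes — NF(t₁) = p(s(0)), NF(t₂) = p(s(0))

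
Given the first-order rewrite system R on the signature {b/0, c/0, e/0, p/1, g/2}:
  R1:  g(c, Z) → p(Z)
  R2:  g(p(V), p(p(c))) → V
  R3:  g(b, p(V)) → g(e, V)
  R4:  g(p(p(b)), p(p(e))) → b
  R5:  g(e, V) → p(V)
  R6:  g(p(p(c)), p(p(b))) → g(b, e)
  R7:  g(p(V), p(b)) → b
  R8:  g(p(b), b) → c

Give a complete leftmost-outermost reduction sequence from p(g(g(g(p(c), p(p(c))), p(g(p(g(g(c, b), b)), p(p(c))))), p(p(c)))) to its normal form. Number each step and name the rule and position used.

1. p(g(g(g(p(c), p(p(c))), p(g(p(g(g(c, b), b)), p(p(c))))), p(p(c))))  →  p(g(g(c, p(g(p(g(g(c, b), b)), p(p(c))))), p(p(c))))   [R2 at 1.1.1]
2. p(g(g(c, p(g(p(g(g(c, b), b)), p(p(c))))), p(p(c))))  →  p(g(p(p(g(p(g(g(c, b), b)), p(p(c))))), p(p(c))))   [R1 at 1.1]
3. p(g(p(p(g(p(g(g(c, b), b)), p(p(c))))), p(p(c))))  →  p(p(g(p(g(g(c, b), b)), p(p(c)))))   [R2 at 1]
4. p(p(g(p(g(g(c, b), b)), p(p(c)))))  →  p(p(g(g(c, b), b)))   [R2 at 1.1]
5. p(p(g(g(c, b), b)))  →  p(p(g(p(b), b)))   [R1 at 1.1.1]
6. p(p(g(p(b), b)))  →  p(p(c))   [R8 at 1.1]

p(p(c))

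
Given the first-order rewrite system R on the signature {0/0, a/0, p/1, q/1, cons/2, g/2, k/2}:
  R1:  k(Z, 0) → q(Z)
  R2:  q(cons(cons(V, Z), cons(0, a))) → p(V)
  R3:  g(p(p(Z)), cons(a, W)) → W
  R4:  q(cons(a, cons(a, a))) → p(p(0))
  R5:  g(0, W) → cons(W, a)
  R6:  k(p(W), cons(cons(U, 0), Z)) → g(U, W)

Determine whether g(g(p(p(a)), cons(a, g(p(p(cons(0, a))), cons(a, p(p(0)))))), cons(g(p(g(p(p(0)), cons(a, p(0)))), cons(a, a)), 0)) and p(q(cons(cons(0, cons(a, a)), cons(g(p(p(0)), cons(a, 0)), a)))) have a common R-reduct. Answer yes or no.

Reduce t₁ = g(g(p(p(a)), cons(a, g(p(p(cons(0, a))), cons(a, p(p(0)))))), cons(g(p(g(p(p(0)), cons(a, p(0)))), cons(a, a)), 0)):
1. g(g(p(p(a)), cons(a, g(p(p(cons(0, a))), cons(a, p(p(0)))))), cons(g(p(g(p(p(0)), cons(a, p(0)))), cons(a, a)), 0))  →  g(g(p(p(cons(0, a))), cons(a, p(p(0)))), cons(g(p(g(p(p(0)), cons(a, p(0)))), cons(a, a)), 0))   [R3 at 1]
2. g(g(p(p(cons(0, a))), cons(a, p(p(0)))), cons(g(p(g(p(p(0)), cons(a, p(0)))), cons(a, a)), 0))  →  g(p(p(0)), cons(g(p(g(p(p(0)), cons(a, p(0)))), cons(a, a)), 0))   [R3 at 1]
3. g(p(p(0)), cons(g(p(g(p(p(0)), cons(a, p(0)))), cons(a, a)), 0))  →  g(p(p(0)), cons(g(p(p(0)), cons(a, a)), 0))   [R3 at 2.1.1.1]
4. g(p(p(0)), cons(g(p(p(0)), cons(a, a)), 0))  →  g(p(p(0)), cons(a, 0))   [R3 at 2.1]
5. g(p(p(0)), cons(a, 0))  →  0   [R3 at ε]

Reduce t₂ = p(q(cons(cons(0, cons(a, a)), cons(g(p(p(0)), cons(a, 0)), a)))):
1. p(q(cons(cons(0, cons(a, a)), cons(g(p(p(0)), cons(a, 0)), a))))  →  p(q(cons(cons(0, cons(a, a)), cons(0, a))))   [R3 at 1.1.2.1]
2. p(q(cons(cons(0, cons(a, a)), cons(0, a))))  →  p(p(0))   [R2 at 1]

no — NF(t₁) = 0, NF(t₂) = p(p(0))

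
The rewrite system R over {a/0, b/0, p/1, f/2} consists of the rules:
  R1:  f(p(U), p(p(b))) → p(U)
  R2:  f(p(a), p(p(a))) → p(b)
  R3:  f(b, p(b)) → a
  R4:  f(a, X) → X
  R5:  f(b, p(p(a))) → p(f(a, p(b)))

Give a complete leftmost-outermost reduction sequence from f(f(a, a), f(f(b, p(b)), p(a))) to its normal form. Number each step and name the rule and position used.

p(a)

1. f(f(a, a), f(f(b, p(b)), p(a)))  →  f(a, f(f(b, p(b)), p(a)))   [R4 at 1]
2. f(a, f(f(b, p(b)), p(a)))  →  f(f(b, p(b)), p(a))   [R4 at ε]
3. f(f(b, p(b)), p(a))  →  f(a, p(a))   [R3 at 1]
4. f(a, p(a))  →  p(a)   [R4 at ε]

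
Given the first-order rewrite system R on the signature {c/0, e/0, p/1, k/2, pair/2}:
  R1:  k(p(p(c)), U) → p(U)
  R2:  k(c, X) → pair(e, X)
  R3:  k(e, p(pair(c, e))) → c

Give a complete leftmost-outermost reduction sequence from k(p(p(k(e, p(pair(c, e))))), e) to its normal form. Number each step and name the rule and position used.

1. k(p(p(k(e, p(pair(c, e))))), e)  →  k(p(p(c)), e)   [R3 at 1.1.1]
2. k(p(p(c)), e)  →  p(e)   [R1 at ε]

p(e)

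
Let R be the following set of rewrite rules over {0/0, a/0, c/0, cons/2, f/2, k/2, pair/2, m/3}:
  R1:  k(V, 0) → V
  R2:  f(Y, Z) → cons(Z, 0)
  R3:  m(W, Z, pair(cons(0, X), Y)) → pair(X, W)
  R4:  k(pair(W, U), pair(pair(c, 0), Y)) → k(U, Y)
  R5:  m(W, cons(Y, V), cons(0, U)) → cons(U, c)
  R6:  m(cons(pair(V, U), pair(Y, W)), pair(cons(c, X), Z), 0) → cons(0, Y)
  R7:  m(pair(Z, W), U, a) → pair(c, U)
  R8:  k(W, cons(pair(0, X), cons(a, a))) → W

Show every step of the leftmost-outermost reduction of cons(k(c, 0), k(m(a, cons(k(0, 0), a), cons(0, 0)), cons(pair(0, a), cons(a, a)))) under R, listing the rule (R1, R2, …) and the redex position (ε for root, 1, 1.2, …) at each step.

1. cons(k(c, 0), k(m(a, cons(k(0, 0), a), cons(0, 0)), cons(pair(0, a), cons(a, a))))  →  cons(c, k(m(a, cons(k(0, 0), a), cons(0, 0)), cons(pair(0, a), cons(a, a))))   [R1 at 1]
2. cons(c, k(m(a, cons(k(0, 0), a), cons(0, 0)), cons(pair(0, a), cons(a, a))))  →  cons(c, m(a, cons(k(0, 0), a), cons(0, 0)))   [R8 at 2]
3. cons(c, m(a, cons(k(0, 0), a), cons(0, 0)))  →  cons(c, cons(0, c))   [R5 at 2]

cons(c, cons(0, c))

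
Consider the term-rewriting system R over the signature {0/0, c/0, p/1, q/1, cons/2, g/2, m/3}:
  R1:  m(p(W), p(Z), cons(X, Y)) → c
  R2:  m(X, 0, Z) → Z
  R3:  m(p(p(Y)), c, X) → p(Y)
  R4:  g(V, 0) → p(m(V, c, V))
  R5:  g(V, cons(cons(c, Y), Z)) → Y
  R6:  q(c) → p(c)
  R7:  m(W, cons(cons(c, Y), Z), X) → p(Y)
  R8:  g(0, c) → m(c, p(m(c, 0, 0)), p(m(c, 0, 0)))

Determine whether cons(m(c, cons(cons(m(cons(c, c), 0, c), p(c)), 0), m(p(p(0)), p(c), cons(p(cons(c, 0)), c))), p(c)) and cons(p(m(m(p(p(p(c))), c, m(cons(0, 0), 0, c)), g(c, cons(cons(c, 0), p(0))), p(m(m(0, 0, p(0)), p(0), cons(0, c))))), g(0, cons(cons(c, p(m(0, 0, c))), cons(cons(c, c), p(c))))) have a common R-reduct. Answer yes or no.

Reduce t₁ = cons(m(c, cons(cons(m(cons(c, c), 0, c), p(c)), 0), m(p(p(0)), p(c), cons(p(cons(c, 0)), c))), p(c)):
1. cons(m(c, cons(cons(m(cons(c, c), 0, c), p(c)), 0), m(p(p(0)), p(c), cons(p(cons(c, 0)), c))), p(c))  →  cons(m(c, cons(cons(c, p(c)), 0), m(p(p(0)), p(c), cons(p(cons(c, 0)), c))), p(c))   [R2 at 1.2.1.1]
2. cons(m(c, cons(cons(c, p(c)), 0), m(p(p(0)), p(c), cons(p(cons(c, 0)), c))), p(c))  →  cons(p(p(c)), p(c))   [R7 at 1]

Reduce t₂ = cons(p(m(m(p(p(p(c))), c, m(cons(0, 0), 0, c)), g(c, cons(cons(c, 0), p(0))), p(m(m(0, 0, p(0)), p(0), cons(0, c))))), g(0, cons(cons(c, p(m(0, 0, c))), cons(cons(c, c), p(c))))):
1. cons(p(m(m(p(p(p(c))), c, m(cons(0, 0), 0, c)), g(c, cons(cons(c, 0), p(0))), p(m(m(0, 0, p(0)), p(0), cons(0, c))))), g(0, cons(cons(c, p(m(0, 0, c))), cons(cons(c, c), p(c)))))  →  cons(p(m(p(p(c)), g(c, cons(cons(c, 0), p(0))), p(m(m(0, 0, p(0)), p(0), cons(0, c))))), g(0, cons(cons(c, p(m(0, 0, c))), cons(cons(c, c), p(c)))))   [R3 at 1.1.1]
2. cons(p(m(p(p(c)), g(c, cons(cons(c, 0), p(0))), p(m(m(0, 0, p(0)), p(0), cons(0, c))))), g(0, cons(cons(c, p(m(0, 0, c))), cons(cons(c, c), p(c)))))  →  cons(p(m(p(p(c)), 0, p(m(m(0, 0, p(0)), p(0), cons(0, c))))), g(0, cons(cons(c, p(m(0, 0, c))), cons(cons(c, c), p(c)))))   [R5 at 1.1.2]
3. cons(p(m(p(p(c)), 0, p(m(m(0, 0, p(0)), p(0), cons(0, c))))), g(0, cons(cons(c, p(m(0, 0, c))), cons(cons(c, c), p(c)))))  →  cons(p(p(m(m(0, 0, p(0)), p(0), cons(0, c)))), g(0, cons(cons(c, p(m(0, 0, c))), cons(cons(c, c), p(c)))))   [R2 at 1.1]
4. cons(p(p(m(m(0, 0, p(0)), p(0), cons(0, c)))), g(0, cons(cons(c, p(m(0, 0, c))), cons(cons(c, c), p(c)))))  →  cons(p(p(m(p(0), p(0), cons(0, c)))), g(0, cons(cons(c, p(m(0, 0, c))), cons(cons(c, c), p(c)))))   [R2 at 1.1.1.1]
5. cons(p(p(m(p(0), p(0), cons(0, c)))), g(0, cons(cons(c, p(m(0, 0, c))), cons(cons(c, c), p(c)))))  →  cons(p(p(c)), g(0, cons(cons(c, p(m(0, 0, c))), cons(cons(c, c), p(c)))))   [R1 at 1.1.1]
6. cons(p(p(c)), g(0, cons(cons(c, p(m(0, 0, c))), cons(cons(c, c), p(c)))))  →  cons(p(p(c)), p(m(0, 0, c)))   [R5 at 2]
7. cons(p(p(c)), p(m(0, 0, c)))  →  cons(p(p(c)), p(c))   [R2 at 2.1]

yes — NF(t₁) = cons(p(p(c)), p(c)), NF(t₂) = cons(p(p(c)), p(c))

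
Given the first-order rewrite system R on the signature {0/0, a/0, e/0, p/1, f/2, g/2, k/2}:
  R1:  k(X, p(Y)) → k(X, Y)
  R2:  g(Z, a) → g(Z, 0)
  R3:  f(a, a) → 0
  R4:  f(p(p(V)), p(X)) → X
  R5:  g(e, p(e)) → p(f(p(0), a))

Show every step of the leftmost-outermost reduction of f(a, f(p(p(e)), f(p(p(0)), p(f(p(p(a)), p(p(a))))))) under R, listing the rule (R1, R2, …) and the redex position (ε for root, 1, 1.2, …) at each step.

0

1. f(a, f(p(p(e)), f(p(p(0)), p(f(p(p(a)), p(p(a)))))))  →  f(a, f(p(p(e)), f(p(p(a)), p(p(a)))))   [R4 at 2.2]
2. f(a, f(p(p(e)), f(p(p(a)), p(p(a)))))  →  f(a, f(p(p(e)), p(a)))   [R4 at 2.2]
3. f(a, f(p(p(e)), p(a)))  →  f(a, a)   [R4 at 2]
4. f(a, a)  →  0   [R3 at ε]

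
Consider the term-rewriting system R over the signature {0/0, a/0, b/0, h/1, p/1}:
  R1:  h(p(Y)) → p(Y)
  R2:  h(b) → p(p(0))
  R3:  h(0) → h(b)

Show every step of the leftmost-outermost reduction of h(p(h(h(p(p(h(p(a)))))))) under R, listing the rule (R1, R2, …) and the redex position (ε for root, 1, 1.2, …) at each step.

p(p(p(p(a))))

1. h(p(h(h(p(p(h(p(a))))))))  →  p(h(h(p(p(h(p(a)))))))   [R1 at ε]
2. p(h(h(p(p(h(p(a)))))))  →  p(h(p(p(h(p(a))))))   [R1 at 1.1]
3. p(h(p(p(h(p(a))))))  →  p(p(p(h(p(a)))))   [R1 at 1]
4. p(p(p(h(p(a)))))  →  p(p(p(p(a))))   [R1 at 1.1.1]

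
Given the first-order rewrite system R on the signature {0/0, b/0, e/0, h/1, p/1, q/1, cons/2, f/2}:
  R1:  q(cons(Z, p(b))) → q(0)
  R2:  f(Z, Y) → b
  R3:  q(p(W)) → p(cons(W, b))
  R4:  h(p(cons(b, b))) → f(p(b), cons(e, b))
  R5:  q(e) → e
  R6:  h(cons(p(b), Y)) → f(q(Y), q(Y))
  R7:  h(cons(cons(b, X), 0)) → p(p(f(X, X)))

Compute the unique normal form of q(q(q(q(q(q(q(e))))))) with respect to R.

e

1. q(q(q(q(q(q(q(e)))))))  →  q(q(q(q(q(q(e))))))   [R5 at 1.1.1.1.1.1]
2. q(q(q(q(q(q(e))))))  →  q(q(q(q(q(e)))))   [R5 at 1.1.1.1.1]
3. q(q(q(q(q(e)))))  →  q(q(q(q(e))))   [R5 at 1.1.1.1]
4. q(q(q(q(e))))  →  q(q(q(e)))   [R5 at 1.1.1]
5. q(q(q(e)))  →  q(q(e))   [R5 at 1.1]
6. q(q(e))  →  q(e)   [R5 at 1]
7. q(e)  →  e   [R5 at ε]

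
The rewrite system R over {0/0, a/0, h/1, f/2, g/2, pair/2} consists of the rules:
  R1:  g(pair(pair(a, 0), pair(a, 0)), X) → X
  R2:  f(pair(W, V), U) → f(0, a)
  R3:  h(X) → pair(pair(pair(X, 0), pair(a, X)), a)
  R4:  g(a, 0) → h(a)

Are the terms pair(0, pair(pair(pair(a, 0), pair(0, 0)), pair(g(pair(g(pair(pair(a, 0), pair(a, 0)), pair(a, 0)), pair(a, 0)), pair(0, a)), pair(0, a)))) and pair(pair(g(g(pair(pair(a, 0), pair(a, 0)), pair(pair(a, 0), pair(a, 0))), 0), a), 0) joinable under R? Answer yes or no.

no — NF(t₁) = pair(0, pair(pair(pair(a, 0), pair(0, 0)), pair(pair(0, a), pair(0, a)))), NF(t₂) = pair(pair(0, a), 0)

Reduce t₁ = pair(0, pair(pair(pair(a, 0), pair(0, 0)), pair(g(pair(g(pair(pair(a, 0), pair(a, 0)), pair(a, 0)), pair(a, 0)), pair(0, a)), pair(0, a)))):
1. pair(0, pair(pair(pair(a, 0), pair(0, 0)), pair(g(pair(g(pair(pair(a, 0), pair(a, 0)), pair(a, 0)), pair(a, 0)), pair(0, a)), pair(0, a))))  →  pair(0, pair(pair(pair(a, 0), pair(0, 0)), pair(g(pair(pair(a, 0), pair(a, 0)), pair(0, a)), pair(0, a))))   [R1 at 2.2.1.1.1]
2. pair(0, pair(pair(pair(a, 0), pair(0, 0)), pair(g(pair(pair(a, 0), pair(a, 0)), pair(0, a)), pair(0, a))))  →  pair(0, pair(pair(pair(a, 0), pair(0, 0)), pair(pair(0, a), pair(0, a))))   [R1 at 2.2.1]

Reduce t₂ = pair(pair(g(g(pair(pair(a, 0), pair(a, 0)), pair(pair(a, 0), pair(a, 0))), 0), a), 0):
1. pair(pair(g(g(pair(pair(a, 0), pair(a, 0)), pair(pair(a, 0), pair(a, 0))), 0), a), 0)  →  pair(pair(g(pair(pair(a, 0), pair(a, 0)), 0), a), 0)   [R1 at 1.1.1]
2. pair(pair(g(pair(pair(a, 0), pair(a, 0)), 0), a), 0)  →  pair(pair(0, a), 0)   [R1 at 1.1]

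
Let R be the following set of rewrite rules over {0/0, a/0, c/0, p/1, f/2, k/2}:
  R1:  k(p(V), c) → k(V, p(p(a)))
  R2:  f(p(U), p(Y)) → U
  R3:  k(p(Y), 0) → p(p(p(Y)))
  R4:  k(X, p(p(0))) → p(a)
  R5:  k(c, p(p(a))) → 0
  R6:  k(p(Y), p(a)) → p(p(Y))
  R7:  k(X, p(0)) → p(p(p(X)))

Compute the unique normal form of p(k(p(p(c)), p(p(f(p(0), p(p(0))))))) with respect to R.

1. p(k(p(p(c)), p(p(f(p(0), p(p(0)))))))  →  p(k(p(p(c)), p(p(0))))   [R2 at 1.2.1.1]
2. p(k(p(p(c)), p(p(0))))  →  p(p(a))   [R4 at 1]

p(p(a))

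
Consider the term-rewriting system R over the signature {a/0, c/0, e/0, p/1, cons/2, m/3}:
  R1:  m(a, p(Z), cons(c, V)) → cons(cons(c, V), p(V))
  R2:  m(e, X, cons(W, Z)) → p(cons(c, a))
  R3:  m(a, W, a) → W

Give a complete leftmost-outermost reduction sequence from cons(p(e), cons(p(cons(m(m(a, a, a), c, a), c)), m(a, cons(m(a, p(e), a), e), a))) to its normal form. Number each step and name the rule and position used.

1. cons(p(e), cons(p(cons(m(m(a, a, a), c, a), c)), m(a, cons(m(a, p(e), a), e), a)))  →  cons(p(e), cons(p(cons(m(a, c, a), c)), m(a, cons(m(a, p(e), a), e), a)))   [R3 at 2.1.1.1.1]
2. cons(p(e), cons(p(cons(m(a, c, a), c)), m(a, cons(m(a, p(e), a), e), a)))  →  cons(p(e), cons(p(cons(c, c)), m(a, cons(m(a, p(e), a), e), a)))   [R3 at 2.1.1.1]
3. cons(p(e), cons(p(cons(c, c)), m(a, cons(m(a, p(e), a), e), a)))  →  cons(p(e), cons(p(cons(c, c)), cons(m(a, p(e), a), e)))   [R3 at 2.2]
4. cons(p(e), cons(p(cons(c, c)), cons(m(a, p(e), a), e)))  →  cons(p(e), cons(p(cons(c, c)), cons(p(e), e)))   [R3 at 2.2.1]

cons(p(e), cons(p(cons(c, c)), cons(p(e), e)))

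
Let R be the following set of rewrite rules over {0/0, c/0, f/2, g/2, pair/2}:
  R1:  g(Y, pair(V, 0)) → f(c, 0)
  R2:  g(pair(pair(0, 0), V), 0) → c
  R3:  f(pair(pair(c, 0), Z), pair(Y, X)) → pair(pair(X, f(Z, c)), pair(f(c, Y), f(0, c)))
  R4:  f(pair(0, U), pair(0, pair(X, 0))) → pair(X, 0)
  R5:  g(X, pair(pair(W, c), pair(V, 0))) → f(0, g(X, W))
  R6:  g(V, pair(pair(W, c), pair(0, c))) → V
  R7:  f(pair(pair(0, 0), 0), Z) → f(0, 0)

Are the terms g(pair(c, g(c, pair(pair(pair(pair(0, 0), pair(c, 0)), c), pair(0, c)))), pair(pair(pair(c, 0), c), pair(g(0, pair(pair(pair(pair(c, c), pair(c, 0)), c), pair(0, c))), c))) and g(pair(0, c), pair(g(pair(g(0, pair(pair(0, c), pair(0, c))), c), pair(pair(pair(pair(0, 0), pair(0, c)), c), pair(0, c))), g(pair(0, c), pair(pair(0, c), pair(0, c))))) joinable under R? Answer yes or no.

no — NF(t₁) = pair(c, c), NF(t₂) = pair(0, c)

Reduce t₁ = g(pair(c, g(c, pair(pair(pair(pair(0, 0), pair(c, 0)), c), pair(0, c)))), pair(pair(pair(c, 0), c), pair(g(0, pair(pair(pair(pair(c, c), pair(c, 0)), c), pair(0, c))), c))):
1. g(pair(c, g(c, pair(pair(pair(pair(0, 0), pair(c, 0)), c), pair(0, c)))), pair(pair(pair(c, 0), c), pair(g(0, pair(pair(pair(pair(c, c), pair(c, 0)), c), pair(0, c))), c)))  →  g(pair(c, c), pair(pair(pair(c, 0), c), pair(g(0, pair(pair(pair(pair(c, c), pair(c, 0)), c), pair(0, c))), c)))   [R6 at 1.2]
2. g(pair(c, c), pair(pair(pair(c, 0), c), pair(g(0, pair(pair(pair(pair(c, c), pair(c, 0)), c), pair(0, c))), c)))  →  g(pair(c, c), pair(pair(pair(c, 0), c), pair(0, c)))   [R6 at 2.2.1]
3. g(pair(c, c), pair(pair(pair(c, 0), c), pair(0, c)))  →  pair(c, c)   [R6 at ε]

Reduce t₂ = g(pair(0, c), pair(g(pair(g(0, pair(pair(0, c), pair(0, c))), c), pair(pair(pair(pair(0, 0), pair(0, c)), c), pair(0, c))), g(pair(0, c), pair(pair(0, c), pair(0, c))))):
1. g(pair(0, c), pair(g(pair(g(0, pair(pair(0, c), pair(0, c))), c), pair(pair(pair(pair(0, 0), pair(0, c)), c), pair(0, c))), g(pair(0, c), pair(pair(0, c), pair(0, c)))))  →  g(pair(0, c), pair(pair(g(0, pair(pair(0, c), pair(0, c))), c), g(pair(0, c), pair(pair(0, c), pair(0, c)))))   [R6 at 2.1]
2. g(pair(0, c), pair(pair(g(0, pair(pair(0, c), pair(0, c))), c), g(pair(0, c), pair(pair(0, c), pair(0, c)))))  →  g(pair(0, c), pair(pair(0, c), g(pair(0, c), pair(pair(0, c), pair(0, c)))))   [R6 at 2.1.1]
3. g(pair(0, c), pair(pair(0, c), g(pair(0, c), pair(pair(0, c), pair(0, c)))))  →  g(pair(0, c), pair(pair(0, c), pair(0, c)))   [R6 at 2.2]
4. g(pair(0, c), pair(pair(0, c), pair(0, c)))  →  pair(0, c)   [R6 at ε]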